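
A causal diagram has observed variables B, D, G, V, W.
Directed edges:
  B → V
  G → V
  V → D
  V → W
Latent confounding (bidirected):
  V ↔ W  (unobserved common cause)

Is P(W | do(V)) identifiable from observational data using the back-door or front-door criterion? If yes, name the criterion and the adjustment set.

desc(V)\{V}={D,W}; candidates ⊆ {B,G}.
V↔W: latent back-door arc(s) into V.
size 0: {}; under {} V still reaches {B,G,W} ∋ W.
size 1: {B}, {G}; under {B} V still reaches {G,W} ∋ W.
size 2: {B,G}; under {B,G} V still reaches {W} ∋ W.
V↔W cannot be blocked by any observed set — no back-door set.
No mediator lies on a directed V→…→W path.
Neither criterion identifies P(W|do(V)) in this graph.

P(W|do(V)): not identifiable (no BD/FD set).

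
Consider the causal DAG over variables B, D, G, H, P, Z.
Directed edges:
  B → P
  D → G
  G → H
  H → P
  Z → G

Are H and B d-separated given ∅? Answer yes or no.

Yes — H ⊥ B | ∅.

Bayes-Ball from H | ∅ reaches {D,G,P,Z}.
B ∉ reach(H|∅) ⇒ H ⊥ B | ∅.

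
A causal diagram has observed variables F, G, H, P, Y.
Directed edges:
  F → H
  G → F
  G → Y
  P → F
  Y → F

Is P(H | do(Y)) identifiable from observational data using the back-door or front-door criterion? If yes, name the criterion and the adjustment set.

desc(Y)\{Y}={F,H}; candidates ⊆ {G,P}.
size 0: {}; under {} Y still reaches {F,G,H} ∋ H.
{G}: Y⊥H given {G} in G with Y→· removed — back-door holds.
P(H|do(Y)) = Σ_{G} P(H|Y,G)·P(G).

P(H|do(Y)): backdoor, adjust for {G}.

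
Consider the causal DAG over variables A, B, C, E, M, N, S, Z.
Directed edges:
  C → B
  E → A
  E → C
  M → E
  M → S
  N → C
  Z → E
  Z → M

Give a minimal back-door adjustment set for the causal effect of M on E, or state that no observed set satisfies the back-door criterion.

desc(M)\{M}={A,B,C,E,S}; candidates ⊆ {N,Z}.
size 0: {}; under {} M still reaches {A,B,C,E,Z} ∋ E.
{Z}: M⊥E given {Z} in G with M→· removed — back-door holds.

M→E: minimal back-door set {Z}.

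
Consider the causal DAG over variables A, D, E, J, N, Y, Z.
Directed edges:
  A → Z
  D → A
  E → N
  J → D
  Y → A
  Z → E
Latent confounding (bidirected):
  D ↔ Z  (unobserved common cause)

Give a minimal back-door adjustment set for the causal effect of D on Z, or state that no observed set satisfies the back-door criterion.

desc(D)\{D}={A,E,N,Z}; candidates ⊆ {J,Y}.
D↔Z: latent back-door arc(s) into D.
size 0: {}; under {} D still reaches {E,J,N,Z} ∋ Z.
size 1: {J}, {Y}; under {J} D still reaches {E,N,Z} ∋ Z.
size 2: {J,Y}; under {J,Y} D still reaches {E,N,Z} ∋ Z.
D↔Z cannot be blocked by any observed set — no back-door set.

D→Z: no observed back-door set.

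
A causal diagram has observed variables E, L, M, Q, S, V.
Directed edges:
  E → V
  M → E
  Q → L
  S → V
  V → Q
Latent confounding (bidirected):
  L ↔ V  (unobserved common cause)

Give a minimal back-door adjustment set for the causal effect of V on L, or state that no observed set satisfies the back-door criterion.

desc(V)\{V}={L,Q}; candidates ⊆ {E,M,S}.
V↔L: latent back-door arc(s) into V.
size 0: {}; under {} V still reaches {E,L,M,S} ∋ L.
size 1: {E}, {M}, {S}; under {E} V still reaches {L,S} ∋ L.
size 2: {E,M}, {E,S}, {M,S}; under {E,M} V still reaches {L,S} ∋ L.
V↔L cannot be blocked by any observed set — no back-door set.

V→L: no observed back-door set.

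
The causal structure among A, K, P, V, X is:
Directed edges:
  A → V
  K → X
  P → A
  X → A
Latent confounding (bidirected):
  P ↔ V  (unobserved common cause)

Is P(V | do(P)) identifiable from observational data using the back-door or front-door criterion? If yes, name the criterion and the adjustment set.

desc(P)\{P}={A,V}; candidates ⊆ {K,X}.
P↔V: latent back-door arc(s) into P.
size 0: {}; under {} P still reaches {V} ∋ V.
size 1: {K}, {X}; under {K} P still reaches {V} ∋ V.
size 2: {K,X}; under {K,X} P still reaches {V} ∋ V.
P↔V cannot be blocked by any observed set — no back-door set.
{A}: (i) intercepts every directed P→V path; (ii) no back-door P→{A}; (iii) {P} blocks every back-door {A}→V. Front-door holds.
P(V|do(P)) = Σ_{A} P(A|P) Σ_{P'} P(V|A,P')P(P').

P(V|do(P)): frontdoor, adjust for {A}.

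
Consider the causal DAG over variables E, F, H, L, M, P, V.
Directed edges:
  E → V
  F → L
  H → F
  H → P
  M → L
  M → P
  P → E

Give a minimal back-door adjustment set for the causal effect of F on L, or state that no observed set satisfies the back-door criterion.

desc(F)\{F}={L}; candidates ⊆ {E,H,M,P,V}.
∅: F⊥L given ∅ in G with F→· removed — back-door holds.

F→L: minimal back-door set ∅.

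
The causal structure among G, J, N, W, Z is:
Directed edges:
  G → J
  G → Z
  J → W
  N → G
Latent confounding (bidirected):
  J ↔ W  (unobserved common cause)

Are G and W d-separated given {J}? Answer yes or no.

Bayes-Ball from G | {J} reaches {N,W,Z}.
W ∈ reach(G|{J}) ⇒ G ⊥̸ W | {J}.

No — G and W are d-connected given {J}.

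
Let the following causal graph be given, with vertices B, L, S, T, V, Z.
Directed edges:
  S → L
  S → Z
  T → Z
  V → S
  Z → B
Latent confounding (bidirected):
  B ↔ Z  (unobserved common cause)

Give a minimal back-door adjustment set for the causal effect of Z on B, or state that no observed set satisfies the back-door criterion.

Z→B: no observed back-door set.

desc(Z)\{Z}={B}; candidates ⊆ {L,S,T,V}.
Z↔B: latent back-door arc(s) into Z.
size 0: {}; under {} Z still reaches {B,L,S,T,V} ∋ B.
size 1: {L}, {S}, {T} …(+1); under {L} Z still reaches {B,S,T,V} ∋ B.
size 2: {L,S}, {L,T}, {L,V} …(+3); under {L,S} Z still reaches {B,T} ∋ B.
Z↔B cannot be blocked by any observed set — no back-door set.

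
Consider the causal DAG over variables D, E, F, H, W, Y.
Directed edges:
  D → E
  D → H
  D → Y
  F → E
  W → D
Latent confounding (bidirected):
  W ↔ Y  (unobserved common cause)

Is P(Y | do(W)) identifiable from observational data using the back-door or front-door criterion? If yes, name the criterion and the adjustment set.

desc(W)\{W}={D,E,H,Y}; candidates ⊆ {F}.
W↔Y: latent back-door arc(s) into W.
size 0: {}; under {} W still reaches {Y} ∋ Y.
size 1: {F}; under {F} W still reaches {Y} ∋ Y.
W↔Y cannot be blocked by any observed set — no back-door set.
{D}: (i) intercepts every directed W→Y path; (ii) no back-door W→{D}; (iii) {W} blocks every back-door {D}→Y. Front-door holds.
P(Y|do(W)) = Σ_{D} P(D|W) Σ_{W'} P(Y|D,W')P(W').

P(Y|do(W)): frontdoor, adjust for {D}.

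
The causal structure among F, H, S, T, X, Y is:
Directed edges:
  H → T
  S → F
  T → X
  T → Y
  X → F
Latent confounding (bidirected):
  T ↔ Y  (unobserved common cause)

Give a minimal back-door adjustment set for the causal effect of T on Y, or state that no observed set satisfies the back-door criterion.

T→Y: no observed back-door set.

desc(T)\{T}={F,X,Y}; candidates ⊆ {H,S}.
T↔Y: latent back-door arc(s) into T.
size 0: {}; under {} T still reaches {H,Y} ∋ Y.
size 1: {H}, {S}; under {H} T still reaches {Y} ∋ Y.
size 2: {H,S}; under {H,S} T still reaches {Y} ∋ Y.
T↔Y cannot be blocked by any observed set — no back-door set.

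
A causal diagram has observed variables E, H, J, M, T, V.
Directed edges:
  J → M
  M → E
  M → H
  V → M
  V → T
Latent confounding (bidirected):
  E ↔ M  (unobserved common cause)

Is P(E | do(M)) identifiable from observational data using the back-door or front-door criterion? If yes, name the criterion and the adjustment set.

desc(M)\{M}={E,H}; candidates ⊆ {J,T,V}.
M↔E: latent back-door arc(s) into M.
size 0: {}; under {} M still reaches {E,J,T,V} ∋ E.
size 1: {J}, {T}, {V}; under {J} M still reaches {E,T,V} ∋ E.
size 2: {J,T}, {J,V}, {T,V}; under {J,T} M still reaches {E,V} ∋ E.
M↔E cannot be blocked by any observed set — no back-door set.
No mediator lies on a directed M→…→E path.
Neither criterion identifies P(E|do(M)) in this graph.

P(E|do(M)): not identifiable (no BD/FD set).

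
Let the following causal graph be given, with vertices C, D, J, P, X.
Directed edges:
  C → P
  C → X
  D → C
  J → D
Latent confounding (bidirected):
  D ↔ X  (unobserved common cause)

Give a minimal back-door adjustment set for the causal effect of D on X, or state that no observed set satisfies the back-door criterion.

desc(D)\{D}={C,P,X}; candidates ⊆ {J}.
D↔X: latent back-door arc(s) into D.
size 0: {}; under {} D still reaches {J,X} ∋ X.
size 1: {J}; under {J} D still reaches {X} ∋ X.
D↔X cannot be blocked by any observed set — no back-door set.

D→X: no observed back-door set.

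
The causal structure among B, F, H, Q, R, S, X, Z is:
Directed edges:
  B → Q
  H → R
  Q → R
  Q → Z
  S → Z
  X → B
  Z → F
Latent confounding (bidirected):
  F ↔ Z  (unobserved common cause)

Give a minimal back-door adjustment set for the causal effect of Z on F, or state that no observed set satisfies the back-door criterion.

desc(Z)\{Z}={F}; candidates ⊆ {B,H,Q,R,S,X}.
Z↔F: latent back-door arc(s) into Z.
size 0: {}; under {} Z still reaches {B,F,Q,R,S,X} ∋ F.
size 1: {B}, {H}, {Q} …(+3); under {B} Z still reaches {F,Q,R,S} ∋ F.
size 2: {B,H}, {B,Q}, {B,R} …(+12); under {B,H} Z still reaches {F,Q,R,S} ∋ F.
Z↔F cannot be blocked by any observed set — no back-door set.

Z→F: no observed back-door set.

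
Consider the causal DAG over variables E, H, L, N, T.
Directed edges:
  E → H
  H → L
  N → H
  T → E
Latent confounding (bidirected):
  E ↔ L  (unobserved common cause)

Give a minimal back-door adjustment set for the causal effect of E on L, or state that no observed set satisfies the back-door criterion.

E→L: no observed back-door set.

desc(E)\{E}={H,L}; candidates ⊆ {N,T}.
E↔L: latent back-door arc(s) into E.
size 0: {}; under {} E still reaches {L,T} ∋ L.
size 1: {N}, {T}; under {N} E still reaches {L,T} ∋ L.
size 2: {N,T}; under {N,T} E still reaches {L} ∋ L.
E↔L cannot be blocked by any observed set — no back-door set.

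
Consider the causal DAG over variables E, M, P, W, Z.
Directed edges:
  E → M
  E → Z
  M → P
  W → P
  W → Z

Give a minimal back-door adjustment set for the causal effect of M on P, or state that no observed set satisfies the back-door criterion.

M→P: minimal back-door set ∅.

desc(M)\{M}={P}; candidates ⊆ {E,W,Z}.
∅: M⊥P given ∅ in G with M→· removed — back-door holds.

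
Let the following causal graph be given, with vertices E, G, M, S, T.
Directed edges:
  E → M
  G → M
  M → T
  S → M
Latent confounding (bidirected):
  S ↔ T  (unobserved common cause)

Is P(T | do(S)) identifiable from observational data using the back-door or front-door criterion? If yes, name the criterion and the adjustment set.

desc(S)\{S}={M,T}; candidates ⊆ {E,G}.
S↔T: latent back-door arc(s) into S.
size 0: {}; under {} S still reaches {T} ∋ T.
size 1: {E}, {G}; under {E} S still reaches {T} ∋ T.
size 2: {E,G}; under {E,G} S still reaches {T} ∋ T.
S↔T cannot be blocked by any observed set — no back-door set.
{M}: (i) intercepts every directed S→T path; (ii) no back-door S→{M}; (iii) {S} blocks every back-door {M}→T. Front-door holds.
P(T|do(S)) = Σ_{M} P(M|S) Σ_{S'} P(T|M,S')P(S').

P(T|do(S)): frontdoor, adjust for {M}.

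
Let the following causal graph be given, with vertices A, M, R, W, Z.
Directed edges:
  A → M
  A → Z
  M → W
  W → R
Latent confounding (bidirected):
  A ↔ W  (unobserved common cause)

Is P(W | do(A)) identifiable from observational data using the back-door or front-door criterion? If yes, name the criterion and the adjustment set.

desc(A)\{A}={M,R,W,Z}; candidates ⊆ {—}.
A↔W: latent back-door arc(s) into A.
size 0: {}; under {} A still reaches {R,W} ∋ W.
A↔W cannot be blocked by any observed set — no back-door set.
{M}: (i) intercepts every directed A→W path; (ii) no back-door A→{M}; (iii) {A} blocks every back-door {M}→W. Front-door holds.
P(W|do(A)) = Σ_{M} P(M|A) Σ_{A'} P(W|M,A')P(A').

P(W|do(A)): frontdoor, adjust for {M}.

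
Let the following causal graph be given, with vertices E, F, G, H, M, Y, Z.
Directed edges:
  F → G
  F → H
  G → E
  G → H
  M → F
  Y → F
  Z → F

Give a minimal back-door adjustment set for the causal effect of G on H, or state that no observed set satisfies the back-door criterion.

desc(G)\{G}={E,H}; candidates ⊆ {F,M,Y,Z}.
size 0: {}; under {} G still reaches {F,H,M,Y,Z} ∋ H.
{F}: G⊥H given {F} in G with G→· removed — back-door holds.

G→H: minimal back-door set {F}.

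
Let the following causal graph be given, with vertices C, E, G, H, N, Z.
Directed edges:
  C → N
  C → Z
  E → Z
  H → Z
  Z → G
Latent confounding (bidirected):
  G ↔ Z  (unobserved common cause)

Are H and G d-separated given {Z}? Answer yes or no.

No — H and G are d-connected given {Z}.

Bayes-Ball from H | {Z} reaches {C,E,G,N}.
G ∈ reach(H|{Z}) ⇒ H ⊥̸ G | {Z}.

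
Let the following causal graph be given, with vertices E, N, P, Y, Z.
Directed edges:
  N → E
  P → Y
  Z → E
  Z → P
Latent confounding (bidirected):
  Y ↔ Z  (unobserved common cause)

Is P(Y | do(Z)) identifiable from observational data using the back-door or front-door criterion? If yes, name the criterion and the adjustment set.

P(Y|do(Z)): frontdoor, adjust for {P}.

desc(Z)\{Z}={E,P,Y}; candidates ⊆ {N}.
Z↔Y: latent back-door arc(s) into Z.
size 0: {}; under {} Z still reaches {Y} ∋ Y.
size 1: {N}; under {N} Z still reaches {Y} ∋ Y.
Z↔Y cannot be blocked by any observed set — no back-door set.
{P}: (i) intercepts every directed Z→Y path; (ii) no back-door Z→{P}; (iii) {Z} blocks every back-door {P}→Y. Front-door holds.
P(Y|do(Z)) = Σ_{P} P(P|Z) Σ_{Z'} P(Y|P,Z')P(Z').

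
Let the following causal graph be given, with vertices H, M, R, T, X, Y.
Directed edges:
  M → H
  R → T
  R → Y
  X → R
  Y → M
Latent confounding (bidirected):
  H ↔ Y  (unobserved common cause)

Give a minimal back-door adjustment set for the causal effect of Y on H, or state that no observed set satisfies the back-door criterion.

desc(Y)\{Y}={H,M}; candidates ⊆ {R,T,X}.
Y↔H: latent back-door arc(s) into Y.
size 0: {}; under {} Y still reaches {H,R,T,X} ∋ H.
size 1: {R}, {T}, {X}; under {R} Y still reaches {H} ∋ H.
size 2: {R,T}, {R,X}, {T,X}; under {R,T} Y still reaches {H} ∋ H.
Y↔H cannot be blocked by any observed set — no back-door set.

Y→H: no observed back-door set.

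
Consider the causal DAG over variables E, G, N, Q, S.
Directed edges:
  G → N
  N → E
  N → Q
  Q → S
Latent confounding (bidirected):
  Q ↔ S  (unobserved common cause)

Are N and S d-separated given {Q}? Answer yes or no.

Bayes-Ball from N | {Q} reaches {E,G,S}.
S ∈ reach(N|{Q}) ⇒ N ⊥̸ S | {Q}.

No — N and S are d-connected given {Q}.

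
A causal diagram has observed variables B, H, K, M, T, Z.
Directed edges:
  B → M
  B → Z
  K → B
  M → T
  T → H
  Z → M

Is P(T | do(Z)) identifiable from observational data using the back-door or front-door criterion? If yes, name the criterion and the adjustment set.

desc(Z)\{Z}={H,M,T}; candidates ⊆ {B,K}.
size 0: {}; under {} Z still reaches {B,H,K,M,T} ∋ T.
{B}: Z⊥T given {B} in G with Z→· removed — back-door holds.
P(T|do(Z)) = Σ_{B} P(T|Z,B)·P(B).

P(T|do(Z)): backdoor, adjust for {B}.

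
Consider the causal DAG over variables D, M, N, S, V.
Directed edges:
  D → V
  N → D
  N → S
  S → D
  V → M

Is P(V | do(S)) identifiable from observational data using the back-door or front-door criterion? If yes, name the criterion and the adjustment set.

desc(S)\{S}={D,M,V}; candidates ⊆ {N}.
size 0: {}; under {} S still reaches {D,M,N,V} ∋ V.
{N}: S⊥V given {N} in G with S→· removed — back-door holds.
P(V|do(S)) = Σ_{N} P(V|S,N)·P(N).

P(V|do(S)): backdoor, adjust for {N}.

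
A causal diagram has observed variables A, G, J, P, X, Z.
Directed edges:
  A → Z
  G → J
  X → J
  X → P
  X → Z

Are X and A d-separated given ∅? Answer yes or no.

Bayes-Ball from X | ∅ reaches {J,P,Z}.
A ∉ reach(X|∅) ⇒ X ⊥ A | ∅.

Yes — X ⊥ A | ∅.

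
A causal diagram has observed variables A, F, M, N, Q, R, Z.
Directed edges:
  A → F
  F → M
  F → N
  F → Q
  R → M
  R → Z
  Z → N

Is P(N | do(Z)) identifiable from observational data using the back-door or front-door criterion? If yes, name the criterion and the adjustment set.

desc(Z)\{Z}={N}; candidates ⊆ {A,F,M,Q,R}.
∅: Z⊥N given ∅ in G with Z→· removed — back-door holds.
P(N|do(Z)) = P(N|Z) — no adjustment needed.

P(N|do(Z)): backdoor, adjust for ∅.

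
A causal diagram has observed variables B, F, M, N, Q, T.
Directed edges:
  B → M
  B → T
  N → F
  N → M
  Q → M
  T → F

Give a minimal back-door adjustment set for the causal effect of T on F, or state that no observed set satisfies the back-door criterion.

desc(T)\{T}={F}; candidates ⊆ {B,M,N,Q}.
∅: T⊥F given ∅ in G with T→· removed — back-door holds.

T→F: minimal back-door set ∅.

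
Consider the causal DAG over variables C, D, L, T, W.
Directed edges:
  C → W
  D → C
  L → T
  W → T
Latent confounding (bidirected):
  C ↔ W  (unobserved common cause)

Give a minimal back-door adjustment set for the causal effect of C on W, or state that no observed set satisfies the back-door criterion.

C→W: no observed back-door set.

desc(C)\{C}={T,W}; candidates ⊆ {D,L}.
C↔W: latent back-door arc(s) into C.
size 0: {}; under {} C still reaches {D,T,W} ∋ W.
size 1: {D}, {L}; under {D} C still reaches {T,W} ∋ W.
size 2: {D,L}; under {D,L} C still reaches {T,W} ∋ W.
C↔W cannot be blocked by any observed set — no back-door set.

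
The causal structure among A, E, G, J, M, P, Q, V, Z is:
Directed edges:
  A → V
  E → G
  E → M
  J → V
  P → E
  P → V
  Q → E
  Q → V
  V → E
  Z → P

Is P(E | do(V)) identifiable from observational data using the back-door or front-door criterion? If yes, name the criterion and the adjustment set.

P(E|do(V)): backdoor, adjust for {P, Q}.

desc(V)\{V}={E,G,M}; candidates ⊆ {A,J,P,Q,Z}.
size 0: {}; under {} V still reaches {A,E,G,J,M,P,Q,Z} ∋ E.
size 1: {A}, {J}, {P} …(+2); under {A} V still reaches {E,G,J,M,P,Q,Z} ∋ E.
{P,Q}: V⊥E given {P,Q} in G with V→· removed — back-door holds.
P(E|do(V)) = Σ_{P,Q} P(E|V,P,Q)·P(P,Q).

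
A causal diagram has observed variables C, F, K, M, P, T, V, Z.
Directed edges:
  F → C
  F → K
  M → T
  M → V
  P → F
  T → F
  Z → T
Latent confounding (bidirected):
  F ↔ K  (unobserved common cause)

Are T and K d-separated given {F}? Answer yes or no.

No — T and K are d-connected given {F}.

Bayes-Ball from T | {F} reaches {K,M,P,V,Z}.
K ∈ reach(T|{F}) ⇒ T ⊥̸ K | {F}.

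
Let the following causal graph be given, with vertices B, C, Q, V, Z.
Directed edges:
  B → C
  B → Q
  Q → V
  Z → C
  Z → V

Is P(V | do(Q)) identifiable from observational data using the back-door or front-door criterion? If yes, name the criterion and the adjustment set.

P(V|do(Q)): backdoor, adjust for ∅.

desc(Q)\{Q}={V}; candidates ⊆ {B,C,Z}.
∅: Q⊥V given ∅ in G with Q→· removed — back-door holds.
P(V|do(Q)) = P(V|Q) — no adjustment needed.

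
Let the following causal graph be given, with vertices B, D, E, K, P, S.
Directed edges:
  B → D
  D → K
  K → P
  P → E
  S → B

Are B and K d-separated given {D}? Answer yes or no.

Yes — B ⊥ K | {D}.

Bayes-Ball from B | {D} reaches {S}.
K ∉ reach(B|{D}) ⇒ B ⊥ K | {D}.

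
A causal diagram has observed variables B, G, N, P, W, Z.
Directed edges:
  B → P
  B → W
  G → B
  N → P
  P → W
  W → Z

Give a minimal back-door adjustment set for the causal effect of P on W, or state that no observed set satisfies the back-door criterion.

desc(P)\{P}={W,Z}; candidates ⊆ {B,G,N}.
size 0: {}; under {} P still reaches {B,G,N,W,Z} ∋ W.
{B}: P⊥W given {B} in G with P→· removed — back-door holds.

P→W: minimal back-door set {B}.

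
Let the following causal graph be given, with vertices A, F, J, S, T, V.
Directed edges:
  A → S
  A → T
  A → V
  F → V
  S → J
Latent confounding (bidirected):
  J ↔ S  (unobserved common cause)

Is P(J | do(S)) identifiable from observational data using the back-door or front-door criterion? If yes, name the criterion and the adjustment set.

P(J|do(S)): not identifiable (no BD/FD set).

desc(S)\{S}={J}; candidates ⊆ {A,F,T,V}.
S↔J: latent back-door arc(s) into S.
size 0: {}; under {} S still reaches {A,J,T,V} ∋ J.
size 1: {A}, {F}, {T} …(+1); under {A} S still reaches {J} ∋ J.
size 2: {A,F}, {A,T}, {A,V} …(+3); under {A,F} S still reaches {J} ∋ J.
S↔J cannot be blocked by any observed set — no back-door set.
No mediator lies on a directed S→…→J path.
Neither criterion identifies P(J|do(S)) in this graph.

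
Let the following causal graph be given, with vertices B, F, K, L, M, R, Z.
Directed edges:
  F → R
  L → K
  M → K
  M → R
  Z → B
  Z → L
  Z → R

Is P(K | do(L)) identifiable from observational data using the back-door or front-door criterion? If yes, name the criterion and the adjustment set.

desc(L)\{L}={K}; candidates ⊆ {B,F,M,R,Z}.
∅: L⊥K given ∅ in G with L→· removed — back-door holds.
P(K|do(L)) = P(K|L) — no adjustment needed.

P(K|do(L)): backdoor, adjust for ∅.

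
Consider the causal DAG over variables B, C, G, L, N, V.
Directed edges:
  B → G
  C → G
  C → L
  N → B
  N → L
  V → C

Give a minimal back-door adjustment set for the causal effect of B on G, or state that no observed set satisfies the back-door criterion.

B→G: minimal back-door set ∅.

desc(B)\{B}={G}; candidates ⊆ {C,L,N,V}.
∅: B⊥G given ∅ in G with B→· removed — back-door holds.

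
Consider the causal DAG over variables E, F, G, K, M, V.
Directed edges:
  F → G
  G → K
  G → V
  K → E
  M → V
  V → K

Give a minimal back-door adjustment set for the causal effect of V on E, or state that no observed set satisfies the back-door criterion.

V→E: minimal back-door set {G}.

desc(V)\{V}={E,K}; candidates ⊆ {F,G,M}.
size 0: {}; under {} V still reaches {E,F,G,K,M} ∋ E.
{G}: V⊥E given {G} in G with V→· removed — back-door holds.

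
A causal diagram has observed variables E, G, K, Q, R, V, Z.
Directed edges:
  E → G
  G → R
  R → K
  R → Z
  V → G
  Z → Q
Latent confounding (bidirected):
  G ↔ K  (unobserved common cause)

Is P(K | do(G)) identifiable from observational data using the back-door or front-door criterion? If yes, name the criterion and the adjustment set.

desc(G)\{G}={K,Q,R,Z}; candidates ⊆ {E,V}.
G↔K: latent back-door arc(s) into G.
size 0: {}; under {} G still reaches {E,K,V} ∋ K.
size 1: {E}, {V}; under {E} G still reaches {K,V} ∋ K.
size 2: {E,V}; under {E,V} G still reaches {K} ∋ K.
G↔K cannot be blocked by any observed set — no back-door set.
{R}: (i) intercepts every directed G→K path; (ii) no back-door G→{R}; (iii) {G} blocks every back-door {R}→K. Front-door holds.
P(K|do(G)) = Σ_{R} P(R|G) Σ_{G'} P(K|R,G')P(G').

P(K|do(G)): frontdoor, adjust for {R}.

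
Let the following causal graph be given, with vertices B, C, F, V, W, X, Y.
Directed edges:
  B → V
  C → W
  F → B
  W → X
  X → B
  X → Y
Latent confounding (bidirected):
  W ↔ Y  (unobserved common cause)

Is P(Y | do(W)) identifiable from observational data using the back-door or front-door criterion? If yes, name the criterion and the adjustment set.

desc(W)\{W}={B,V,X,Y}; candidates ⊆ {C,F}.
W↔Y: latent back-door arc(s) into W.
size 0: {}; under {} W still reaches {C,Y} ∋ Y.
size 1: {C}, {F}; under {C} W still reaches {Y} ∋ Y.
size 2: {C,F}; under {C,F} W still reaches {Y} ∋ Y.
W↔Y cannot be blocked by any observed set — no back-door set.
{X}: (i) intercepts every directed W→Y path; (ii) no back-door W→{X}; (iii) {W} blocks every back-door {X}→Y. Front-door holds.
P(Y|do(W)) = Σ_{X} P(X|W) Σ_{W'} P(Y|X,W')P(W').

P(Y|do(W)): frontdoor, adjust for {X}.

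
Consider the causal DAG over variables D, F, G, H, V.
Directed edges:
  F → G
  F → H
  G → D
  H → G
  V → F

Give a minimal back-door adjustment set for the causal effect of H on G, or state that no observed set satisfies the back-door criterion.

desc(H)\{H}={D,G}; candidates ⊆ {F,V}.
size 0: {}; under {} H still reaches {D,F,G,V} ∋ G.
{F}: H⊥G given {F} in G with H→· removed — back-door holds.

H→G: minimal back-door set {F}.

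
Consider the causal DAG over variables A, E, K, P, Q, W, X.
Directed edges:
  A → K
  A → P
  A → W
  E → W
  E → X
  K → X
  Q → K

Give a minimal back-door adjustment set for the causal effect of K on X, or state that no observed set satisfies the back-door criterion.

desc(K)\{K}={X}; candidates ⊆ {A,E,P,Q,W}.
∅: K⊥X given ∅ in G with K→· removed — back-door holds.

K→X: minimal back-door set ∅.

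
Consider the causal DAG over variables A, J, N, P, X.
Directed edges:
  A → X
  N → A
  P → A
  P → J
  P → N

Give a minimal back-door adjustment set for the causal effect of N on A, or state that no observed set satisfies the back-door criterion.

desc(N)\{N}={A,X}; candidates ⊆ {J,P}.
size 0: {}; under {} N still reaches {A,J,P,X} ∋ A.
{P}: N⊥A given {P} in G with N→· removed — back-door holds.

N→A: minimal back-door set {P}.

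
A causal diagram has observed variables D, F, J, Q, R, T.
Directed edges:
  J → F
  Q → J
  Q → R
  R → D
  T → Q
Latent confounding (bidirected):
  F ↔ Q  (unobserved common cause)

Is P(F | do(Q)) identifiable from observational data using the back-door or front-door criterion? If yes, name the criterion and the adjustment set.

P(F|do(Q)): frontdoor, adjust for {J}.

desc(Q)\{Q}={D,F,J,R}; candidates ⊆ {T}.
Q↔F: latent back-door arc(s) into Q.
size 0: {}; under {} Q still reaches {F,T} ∋ F.
size 1: {T}; under {T} Q still reaches {F} ∋ F.
Q↔F cannot be blocked by any observed set — no back-door set.
{J}: (i) intercepts every directed Q→F path; (ii) no back-door Q→{J}; (iii) {Q} blocks every back-door {J}→F. Front-door holds.
P(F|do(Q)) = Σ_{J} P(J|Q) Σ_{Q'} P(F|J,Q')P(Q').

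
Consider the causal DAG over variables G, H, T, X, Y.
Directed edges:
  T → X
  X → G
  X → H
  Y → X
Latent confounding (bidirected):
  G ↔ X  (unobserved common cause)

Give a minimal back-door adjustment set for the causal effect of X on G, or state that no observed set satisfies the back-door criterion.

X→G: no observed back-door set.

desc(X)\{X}={G,H}; candidates ⊆ {T,Y}.
X↔G: latent back-door arc(s) into X.
size 0: {}; under {} X still reaches {G,T,Y} ∋ G.
size 1: {T}, {Y}; under {T} X still reaches {G,Y} ∋ G.
size 2: {T,Y}; under {T,Y} X still reaches {G} ∋ G.
X↔G cannot be blocked by any observed set — no back-door set.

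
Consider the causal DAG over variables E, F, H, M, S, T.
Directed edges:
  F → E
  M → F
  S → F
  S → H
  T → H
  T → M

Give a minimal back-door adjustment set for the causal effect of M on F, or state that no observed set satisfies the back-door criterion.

M→F: minimal back-door set ∅.

desc(M)\{M}={E,F}; candidates ⊆ {H,S,T}.
∅: M⊥F given ∅ in G with M→· removed — back-door holds.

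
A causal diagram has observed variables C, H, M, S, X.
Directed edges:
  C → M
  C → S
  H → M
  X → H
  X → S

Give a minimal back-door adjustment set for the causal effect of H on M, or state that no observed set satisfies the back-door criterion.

H→M: minimal back-door set ∅.

desc(H)\{H}={M}; candidates ⊆ {C,S,X}.
∅: H⊥M given ∅ in G with H→· removed — back-door holds.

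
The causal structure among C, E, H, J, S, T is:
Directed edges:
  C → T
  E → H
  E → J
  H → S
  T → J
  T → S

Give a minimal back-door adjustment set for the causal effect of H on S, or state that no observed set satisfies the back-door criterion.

desc(H)\{H}={S}; candidates ⊆ {C,E,J,T}.
∅: H⊥S given ∅ in G with H→· removed — back-door holds.

H→S: minimal back-door set ∅.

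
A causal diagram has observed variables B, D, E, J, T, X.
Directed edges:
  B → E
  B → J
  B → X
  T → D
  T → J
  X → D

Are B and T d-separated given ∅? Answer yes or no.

Bayes-Ball from B | ∅ reaches {D,E,J,X}.
T ∉ reach(B|∅) ⇒ B ⊥ T | ∅.

Yes — B ⊥ T | ∅.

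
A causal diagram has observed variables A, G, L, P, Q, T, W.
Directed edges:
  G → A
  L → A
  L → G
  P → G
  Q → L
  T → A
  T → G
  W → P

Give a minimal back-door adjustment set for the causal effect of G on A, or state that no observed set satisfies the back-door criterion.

G→A: minimal back-door set {L, T}.

desc(G)\{G}={A}; candidates ⊆ {L,P,Q,T,W}.
size 0: {}; under {} G still reaches {A,L,P,Q,T,W} ∋ A.
size 1: {L}, {P}, {Q} …(+2); under {L} G still reaches {A,P,T,W} ∋ A.
{L,T}: G⊥A given {L,T} in G with G→· removed — back-door holds.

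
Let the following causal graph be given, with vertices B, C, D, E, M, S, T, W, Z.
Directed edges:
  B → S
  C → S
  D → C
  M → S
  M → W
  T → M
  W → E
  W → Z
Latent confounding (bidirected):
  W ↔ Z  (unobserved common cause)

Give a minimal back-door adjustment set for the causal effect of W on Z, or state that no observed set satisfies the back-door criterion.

desc(W)\{W}={E,Z}; candidates ⊆ {B,C,D,M,S,T}.
W↔Z: latent back-door arc(s) into W.
size 0: {}; under {} W still reaches {M,S,T,Z} ∋ Z.
size 1: {B}, {C}, {D} …(+3); under {B} W still reaches {M,S,T,Z} ∋ Z.
size 2: {B,C}, {B,D}, {B,M} …(+12); under {B,C} W still reaches {M,S,T,Z} ∋ Z.
W↔Z cannot be blocked by any observed set — no back-door set.

W→Z: no observed back-door set.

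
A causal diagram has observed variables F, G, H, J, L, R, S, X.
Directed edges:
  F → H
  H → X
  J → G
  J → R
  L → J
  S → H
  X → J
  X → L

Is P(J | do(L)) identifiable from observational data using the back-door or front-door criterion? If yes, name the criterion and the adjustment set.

P(J|do(L)): backdoor, adjust for {X}.

desc(L)\{L}={G,J,R}; candidates ⊆ {F,H,S,X}.
size 0: {}; under {} L still reaches {F,G,H,J,R,S,X} ∋ J.
{X}: L⊥J given {X} in G with L→· removed — back-door holds.
P(J|do(L)) = Σ_{X} P(J|L,X)·P(X).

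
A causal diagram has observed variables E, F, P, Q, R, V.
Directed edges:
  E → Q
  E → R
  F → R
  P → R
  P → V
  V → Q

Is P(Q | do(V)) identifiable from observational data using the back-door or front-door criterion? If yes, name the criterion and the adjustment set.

desc(V)\{V}={Q}; candidates ⊆ {E,F,P,R}.
∅: V⊥Q given ∅ in G with V→· removed — back-door holds.
P(Q|do(V)) = P(Q|V) — no adjustment needed.

P(Q|do(V)): backdoor, adjust for ∅.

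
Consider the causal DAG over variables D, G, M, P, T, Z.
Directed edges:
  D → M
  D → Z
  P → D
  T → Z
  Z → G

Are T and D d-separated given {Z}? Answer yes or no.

No — T and D are d-connected given {Z}.

Bayes-Ball from T | {Z} reaches {D,M,P}.
D ∈ reach(T|{Z}) ⇒ T ⊥̸ D | {Z}.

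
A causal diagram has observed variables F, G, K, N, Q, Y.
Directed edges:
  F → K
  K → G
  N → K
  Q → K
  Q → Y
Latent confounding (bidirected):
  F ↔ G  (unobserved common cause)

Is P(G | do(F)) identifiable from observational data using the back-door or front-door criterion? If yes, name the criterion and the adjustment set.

P(G|do(F)): frontdoor, adjust for {K}.

desc(F)\{F}={G,K}; candidates ⊆ {N,Q,Y}.
F↔G: latent back-door arc(s) into F.
size 0: {}; under {} F still reaches {G} ∋ G.
size 1: {N}, {Q}, {Y}; under {N} F still reaches {G} ∋ G.
size 2: {N,Q}, {N,Y}, {Q,Y}; under {N,Q} F still reaches {G} ∋ G.
F↔G cannot be blocked by any observed set — no back-door set.
{K}: (i) intercepts every directed F→G path; (ii) no back-door F→{K}; (iii) {F} blocks every back-door {K}→G. Front-door holds.
P(G|do(F)) = Σ_{K} P(K|F) Σ_{F'} P(G|K,F')P(F').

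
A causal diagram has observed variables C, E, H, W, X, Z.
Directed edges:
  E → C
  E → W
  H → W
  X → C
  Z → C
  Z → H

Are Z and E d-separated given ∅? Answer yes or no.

Yes — Z ⊥ E | ∅.

Bayes-Ball from Z | ∅ reaches {C,H,W}.
E ∉ reach(Z|∅) ⇒ Z ⊥ E | ∅.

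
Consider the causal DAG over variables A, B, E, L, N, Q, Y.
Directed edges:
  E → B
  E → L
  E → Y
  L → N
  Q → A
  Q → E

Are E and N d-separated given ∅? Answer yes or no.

No — E and N are d-connected given ∅.

Bayes-Ball from E | ∅ reaches {A,B,L,N,Q,Y}.
N ∈ reach(E|∅) ⇒ E ⊥̸ N | ∅.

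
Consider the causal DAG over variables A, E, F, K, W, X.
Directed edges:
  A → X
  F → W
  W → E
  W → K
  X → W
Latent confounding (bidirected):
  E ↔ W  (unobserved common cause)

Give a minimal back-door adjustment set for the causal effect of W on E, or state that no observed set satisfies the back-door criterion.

desc(W)\{W}={E,K}; candidates ⊆ {A,F,X}.
W↔E: latent back-door arc(s) into W.
size 0: {}; under {} W still reaches {A,E,F,X} ∋ E.
size 1: {A}, {F}, {X}; under {A} W still reaches {E,F,X} ∋ E.
size 2: {A,F}, {A,X}, {F,X}; under {A,F} W still reaches {E,X} ∋ E.
W↔E cannot be blocked by any observed set — no back-door set.

W→E: no observed back-door set.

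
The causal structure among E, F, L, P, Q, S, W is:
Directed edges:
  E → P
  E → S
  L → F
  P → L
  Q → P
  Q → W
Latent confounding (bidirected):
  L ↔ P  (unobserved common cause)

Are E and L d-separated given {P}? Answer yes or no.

No — E and L are d-connected given {P}.

Bayes-Ball from E | {P} reaches {F,L,Q,S,W}.
L ∈ reach(E|{P}) ⇒ E ⊥̸ L | {P}.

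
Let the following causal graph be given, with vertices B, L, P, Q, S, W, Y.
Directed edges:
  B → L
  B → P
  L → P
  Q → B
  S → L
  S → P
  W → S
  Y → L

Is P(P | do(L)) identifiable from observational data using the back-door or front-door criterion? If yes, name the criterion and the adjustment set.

P(P|do(L)): backdoor, adjust for {B, S}.

desc(L)\{L}={P}; candidates ⊆ {B,Q,S,W,Y}.
size 0: {}; under {} L still reaches {B,P,Q,S,W,Y} ∋ P.
size 1: {B}, {Q}, {S} …(+2); under {B} L still reaches {P,S,W,Y} ∋ P.
{B,S}: L⊥P given {B,S} in G with L→· removed — back-door holds.
P(P|do(L)) = Σ_{B,S} P(P|L,B,S)·P(B,S).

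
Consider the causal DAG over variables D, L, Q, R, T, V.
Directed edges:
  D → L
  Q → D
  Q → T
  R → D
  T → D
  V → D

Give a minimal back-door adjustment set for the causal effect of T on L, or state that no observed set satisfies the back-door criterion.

desc(T)\{T}={D,L}; candidates ⊆ {Q,R,V}.
size 0: {}; under {} T still reaches {D,L,Q} ∋ L.
{Q}: T⊥L given {Q} in G with T→· removed — back-door holds.

T→L: minimal back-door set {Q}.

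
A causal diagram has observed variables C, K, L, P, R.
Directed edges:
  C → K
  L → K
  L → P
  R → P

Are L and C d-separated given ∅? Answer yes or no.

Yes — L ⊥ C | ∅.

Bayes-Ball from L | ∅ reaches {K,P}.
C ∉ reach(L|∅) ⇒ L ⊥ C | ∅.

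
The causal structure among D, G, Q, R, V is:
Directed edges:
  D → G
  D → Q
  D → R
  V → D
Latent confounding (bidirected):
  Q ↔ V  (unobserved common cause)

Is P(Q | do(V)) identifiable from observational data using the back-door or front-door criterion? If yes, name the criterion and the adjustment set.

desc(V)\{V}={D,G,Q,R}; candidates ⊆ {—}.
V↔Q: latent back-door arc(s) into V.
size 0: {}; under {} V still reaches {Q} ∋ Q.
V↔Q cannot be blocked by any observed set — no back-door set.
{D}: (i) intercepts every directed V→Q path; (ii) no back-door V→{D}; (iii) {V} blocks every back-door {D}→Q. Front-door holds.
P(Q|do(V)) = Σ_{D} P(D|V) Σ_{V'} P(Q|D,V')P(V').

P(Q|do(V)): frontdoor, adjust for {D}.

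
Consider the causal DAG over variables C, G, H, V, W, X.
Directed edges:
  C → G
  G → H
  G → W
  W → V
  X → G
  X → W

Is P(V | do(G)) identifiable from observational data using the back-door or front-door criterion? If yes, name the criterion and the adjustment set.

P(V|do(G)): backdoor, adjust for {X}.

desc(G)\{G}={H,V,W}; candidates ⊆ {C,X}.
size 0: {}; under {} G still reaches {C,V,W,X} ∋ V.
{X}: G⊥V given {X} in G with G→· removed — back-door holds.
P(V|do(G)) = Σ_{X} P(V|G,X)·P(X).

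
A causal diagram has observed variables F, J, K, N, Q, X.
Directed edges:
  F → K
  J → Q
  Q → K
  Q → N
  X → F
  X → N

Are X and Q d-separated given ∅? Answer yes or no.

Yes — X ⊥ Q | ∅.

Bayes-Ball from X | ∅ reaches {F,K,N}.
Q ∉ reach(X|∅) ⇒ X ⊥ Q | ∅.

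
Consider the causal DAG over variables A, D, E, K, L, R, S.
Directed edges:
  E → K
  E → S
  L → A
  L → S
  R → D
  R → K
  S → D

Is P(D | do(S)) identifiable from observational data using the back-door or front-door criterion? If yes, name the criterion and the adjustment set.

P(D|do(S)): backdoor, adjust for ∅.

desc(S)\{S}={D}; candidates ⊆ {A,E,K,L,R}.
∅: S⊥D given ∅ in G with S→· removed — back-door holds.
P(D|do(S)) = P(D|S) — no adjustment needed.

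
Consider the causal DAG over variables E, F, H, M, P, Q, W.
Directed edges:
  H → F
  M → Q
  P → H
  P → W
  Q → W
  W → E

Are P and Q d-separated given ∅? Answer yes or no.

Bayes-Ball from P | ∅ reaches {E,F,H,W}.
Q ∉ reach(P|∅) ⇒ P ⊥ Q | ∅.

Yes — P ⊥ Q | ∅.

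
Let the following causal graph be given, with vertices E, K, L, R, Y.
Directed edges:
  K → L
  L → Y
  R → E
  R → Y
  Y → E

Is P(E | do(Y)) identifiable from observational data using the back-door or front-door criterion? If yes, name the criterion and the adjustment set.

P(E|do(Y)): backdoor, adjust for {R}.

desc(Y)\{Y}={E}; candidates ⊆ {K,L,R}.
size 0: {}; under {} Y still reaches {E,K,L,R} ∋ E.
{R}: Y⊥E given {R} in G with Y→· removed — back-door holds.
P(E|do(Y)) = Σ_{R} P(E|Y,R)·P(R).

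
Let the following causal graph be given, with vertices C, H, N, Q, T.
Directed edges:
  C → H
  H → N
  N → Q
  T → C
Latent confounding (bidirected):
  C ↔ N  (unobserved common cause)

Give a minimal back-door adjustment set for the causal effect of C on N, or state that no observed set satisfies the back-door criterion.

desc(C)\{C}={H,N,Q}; candidates ⊆ {T}.
C↔N: latent back-door arc(s) into C.
size 0: {}; under {} C still reaches {N,Q,T} ∋ N.
size 1: {T}; under {T} C still reaches {N,Q} ∋ N.
C↔N cannot be blocked by any observed set — no back-door set.

C→N: no observed back-door set.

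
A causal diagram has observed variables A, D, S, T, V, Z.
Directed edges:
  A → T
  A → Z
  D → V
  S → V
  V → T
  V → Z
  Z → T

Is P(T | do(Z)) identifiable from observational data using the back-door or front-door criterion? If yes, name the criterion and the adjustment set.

P(T|do(Z)): backdoor, adjust for {A, V}.

desc(Z)\{Z}={T}; candidates ⊆ {A,D,S,V}.
size 0: {}; under {} Z still reaches {A,D,S,T,V} ∋ T.
size 1: {A}, {D}, {S} …(+1); under {A} Z still reaches {D,S,T,V} ∋ T.
{A,V}: Z⊥T given {A,V} in G with Z→· removed — back-door holds.
P(T|do(Z)) = Σ_{A,V} P(T|Z,A,V)·P(A,V).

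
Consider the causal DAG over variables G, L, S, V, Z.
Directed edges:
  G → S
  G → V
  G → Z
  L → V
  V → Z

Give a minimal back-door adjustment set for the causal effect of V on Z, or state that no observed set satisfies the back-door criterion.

V→Z: minimal back-door set {G}.

desc(V)\{V}={Z}; candidates ⊆ {G,L,S}.
size 0: {}; under {} V still reaches {G,L,S,Z} ∋ Z.
{G}: V⊥Z given {G} in G with V→· removed — back-door holds.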